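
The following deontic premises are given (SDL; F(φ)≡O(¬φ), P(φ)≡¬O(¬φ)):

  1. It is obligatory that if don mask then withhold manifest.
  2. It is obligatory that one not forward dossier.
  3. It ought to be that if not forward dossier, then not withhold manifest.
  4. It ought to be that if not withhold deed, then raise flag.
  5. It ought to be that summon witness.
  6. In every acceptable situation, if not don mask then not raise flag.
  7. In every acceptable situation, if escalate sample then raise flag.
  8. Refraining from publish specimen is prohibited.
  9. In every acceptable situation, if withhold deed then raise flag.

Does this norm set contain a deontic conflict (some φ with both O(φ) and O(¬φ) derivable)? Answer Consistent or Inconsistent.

Inconsistent

By case analysis on withhold_deed: premise 9 gives O(withhold_deed → raise_flag) and premise 4 gives O(¬withhold_deed → raise_flag), so O(raise_flag) either way.
Premise 6, O(¬don_mask → ¬raise_flag), contraposes to O(raise_flag → don_mask); with O(raise_flag) we get O(don_mask).
With premise 1, O(don_mask → withhold_manifest), the K-axiom yields O(withhold_manifest).
Premise 3, O(¬forward_dossier → ¬withhold_manifest), contraposes to O(withhold_manifest → forward_dossier); with O(withhold_manifest) we get O(forward_dossier).
However, premise 2 gives O(¬forward_dossier).
We now have both O(forward_dossier) and O(¬forward_dossier) — forward_dossier is simultaneously obligatory and forbidden, violating the D-axiom.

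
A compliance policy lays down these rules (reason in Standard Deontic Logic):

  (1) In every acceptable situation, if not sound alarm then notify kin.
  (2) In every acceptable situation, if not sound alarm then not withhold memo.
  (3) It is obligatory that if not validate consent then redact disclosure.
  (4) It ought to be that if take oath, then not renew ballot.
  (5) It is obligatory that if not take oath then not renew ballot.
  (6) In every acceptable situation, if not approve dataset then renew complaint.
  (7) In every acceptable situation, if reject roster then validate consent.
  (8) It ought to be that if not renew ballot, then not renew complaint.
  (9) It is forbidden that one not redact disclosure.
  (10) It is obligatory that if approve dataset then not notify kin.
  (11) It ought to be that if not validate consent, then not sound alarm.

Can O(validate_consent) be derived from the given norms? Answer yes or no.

Yes

By case analysis on take_oath: premise 4 gives O(take_oath → ¬renew_ballot) and premise 5 gives O(¬take_oath → ¬renew_ballot), so O(¬renew_ballot) either way.
With premise 8, O(¬renew_ballot → ¬renew_complaint), the K-axiom yields O(¬renew_complaint).
Premise 6, O(¬approve_dataset → renew_complaint), contraposes to O(¬renew_complaint → approve_dataset); with O(¬renew_complaint) we get O(approve_dataset).
With premise 10, O(approve_dataset → ¬notify_kin), the K-axiom yields O(¬notify_kin).
Premise 1 is O(¬sound_alarm → notify_kin); contrapositively O(¬notify_kin → sound_alarm). Since O(¬notify_kin) holds, K gives O(sound_alarm).
Premise 11 is O(¬validate_consent → ¬sound_alarm); contrapositively O(sound_alarm → validate_consent). Since O(sound_alarm) holds, K gives O(validate_consent).
Premises 2, 3, 7, 9 do not contribute to this derivation.
So O(validate_consent) follows.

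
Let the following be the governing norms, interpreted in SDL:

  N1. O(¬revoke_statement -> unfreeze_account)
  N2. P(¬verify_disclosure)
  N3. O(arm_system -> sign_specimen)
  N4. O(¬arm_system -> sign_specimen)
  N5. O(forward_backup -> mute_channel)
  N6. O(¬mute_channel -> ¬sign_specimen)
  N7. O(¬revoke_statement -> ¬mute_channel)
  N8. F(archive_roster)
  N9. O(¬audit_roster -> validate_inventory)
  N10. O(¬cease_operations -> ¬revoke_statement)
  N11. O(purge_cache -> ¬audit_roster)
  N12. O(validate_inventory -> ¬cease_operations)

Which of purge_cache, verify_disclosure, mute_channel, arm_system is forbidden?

By case analysis on arm_system: premise 3 gives O(arm_system -> sign_specimen) and premise 4 gives O(¬arm_system -> sign_specimen), so O(sign_specimen) either way.
Premise 6, O(¬mute_channel -> ¬sign_specimen), contraposes to O(sign_specimen -> mute_channel); with O(sign_specimen) we get O(mute_channel).
Premise 7, O(¬revoke_statement -> ¬mute_channel), contraposes to O(mute_channel -> revoke_statement); with O(mute_channel) we get O(revoke_statement).
The contrapositive of premise 10 (O(¬cease_operations -> ¬revoke_statement)) is O(revoke_statement -> cease_operations), and O(revoke_statement) is already established, so O(cease_operations).
Premise 12, O(validate_inventory -> ¬cease_operations), contraposes to O(cease_operations -> ¬validate_inventory); with O(cease_operations) we get O(¬validate_inventory).
The contrapositive of premise 9 (O(¬audit_roster -> validate_inventory)) is O(¬validate_inventory -> audit_roster), and O(¬validate_inventory) is already established, so O(audit_roster).
Premise 11, O(purge_cache -> ¬audit_roster), contraposes to O(audit_roster -> ¬purge_cache); with O(audit_roster) we get O(¬purge_cache).
So O(¬purge_cache) holds, i.e. purge_cache is forbidden. None of the other listed options is forbidden under the premises.

purge_cache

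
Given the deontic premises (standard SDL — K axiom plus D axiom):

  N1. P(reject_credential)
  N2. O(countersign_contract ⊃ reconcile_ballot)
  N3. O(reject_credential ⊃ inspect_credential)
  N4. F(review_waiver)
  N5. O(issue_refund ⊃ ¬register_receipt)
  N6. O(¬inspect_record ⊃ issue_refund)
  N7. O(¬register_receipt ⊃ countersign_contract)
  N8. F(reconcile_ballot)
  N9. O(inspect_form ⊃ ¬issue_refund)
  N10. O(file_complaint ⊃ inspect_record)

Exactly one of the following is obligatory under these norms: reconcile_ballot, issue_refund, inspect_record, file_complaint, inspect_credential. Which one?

inspect_record

F(reconcile_ballot) at premise 8 means O(¬reconcile_ballot).
The contrapositive of premise 2 (O(countersign_contract ⊃ reconcile_ballot)) is O(¬reconcile_ballot ⊃ ¬countersign_contract), and O(¬reconcile_ballot) is already established, so O(¬countersign_contract).
The contrapositive of premise 7 (O(¬register_receipt ⊃ countersign_contract)) is O(¬countersign_contract ⊃ register_receipt), and O(¬countersign_contract) is already established, so O(register_receipt).
Premise 5 is O(issue_refund ⊃ ¬register_receipt); contrapositively O(register_receipt ⊃ ¬issue_refund). Since O(register_receipt) holds, K gives O(¬issue_refund).
Premise 6, O(¬inspect_record ⊃ issue_refund), contraposes to O(¬issue_refund ⊃ inspect_record); with O(¬issue_refund) we get O(inspect_record).
So O(inspect_record) holds — inspect_record is obligatory. None of the other listed options is made obligatory by any chain of premises.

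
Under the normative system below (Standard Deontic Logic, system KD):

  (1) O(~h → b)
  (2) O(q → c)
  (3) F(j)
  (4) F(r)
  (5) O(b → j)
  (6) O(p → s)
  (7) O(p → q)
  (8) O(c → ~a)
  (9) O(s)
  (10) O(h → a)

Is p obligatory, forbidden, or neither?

F(j) at premise 3 means O(~j).
Premise 5, O(b → j), contraposes to O(~j → ~b); with O(~j) we get O(~b).
Premise 1 is O(~h → b); contrapositively O(~b → h). Since O(~b) holds, K gives O(h).
From O(h) and premise 10, O(h → a), we obtain O(a).
The contrapositive of premise 8 (O(c → ~a)) is O(a → ~c), and O(a) is already established, so O(~c).
Premise 2, O(q → c), contraposes to O(~c → ~q); with O(~c) we get O(~q).
Premise 7, O(p → q), contraposes to O(~q → ~p); with O(~q) we get O(~p).
Premises 4, 6, 9 do not contribute to this derivation.
Thus O(~p), which is F(p): p is forbidden.

Forbidden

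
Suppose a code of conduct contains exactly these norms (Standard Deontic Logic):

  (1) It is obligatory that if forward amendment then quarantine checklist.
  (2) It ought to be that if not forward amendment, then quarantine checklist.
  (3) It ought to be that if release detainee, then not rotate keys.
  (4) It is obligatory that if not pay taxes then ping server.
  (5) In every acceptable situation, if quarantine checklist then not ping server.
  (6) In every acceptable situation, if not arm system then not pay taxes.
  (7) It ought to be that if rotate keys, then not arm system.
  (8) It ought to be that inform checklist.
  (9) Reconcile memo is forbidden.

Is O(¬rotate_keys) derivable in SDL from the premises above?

Premises 2 and 1 cover both cases: O(¬forward_amendment → quarantine_checklist) and O(forward_amendment → quarantine_checklist). Since ¬forward_amendment ∨ forward_amendment is a tautology, O(quarantine_checklist) follows.
From O(quarantine_checklist) and premise 5, O(quarantine_checklist → ¬ping_server), we obtain O(¬ping_server).
Premise 4 is O(¬pay_taxes → ping_server); contrapositively O(¬ping_server → pay_taxes). Since O(¬ping_server) holds, K gives O(pay_taxes).
The contrapositive of premise 6 (O(¬arm_system → ¬pay_taxes)) is O(pay_taxes → arm_system), and O(pay_taxes) is already established, so O(arm_system).
Premise 7 is O(rotate_keys → ¬arm_system); contrapositively O(arm_system → ¬rotate_keys). Since O(arm_system) holds, K gives O(¬rotate_keys).
Premises 3, 8, 9 do not contribute to this derivation.
So O(¬rotate_keys) follows.

Yes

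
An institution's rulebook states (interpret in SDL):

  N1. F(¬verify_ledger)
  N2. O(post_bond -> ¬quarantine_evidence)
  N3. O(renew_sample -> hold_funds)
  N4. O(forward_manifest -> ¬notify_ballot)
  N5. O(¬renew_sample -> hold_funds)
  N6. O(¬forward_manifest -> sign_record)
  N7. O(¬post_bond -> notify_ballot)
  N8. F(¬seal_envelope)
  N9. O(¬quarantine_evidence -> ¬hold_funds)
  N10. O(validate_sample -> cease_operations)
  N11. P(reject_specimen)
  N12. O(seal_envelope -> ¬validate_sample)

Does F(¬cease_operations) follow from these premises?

Premise 10 is O(validate_sample -> cease_operations), but O(validate_sample) is not derivable from the premises, so it does not yield O(cease_operations).
No other premise forces O(cease_operations). An ideal world satisfying every premise can still have ¬cease_operations true, so F(¬cease_operations) is not derivable.

No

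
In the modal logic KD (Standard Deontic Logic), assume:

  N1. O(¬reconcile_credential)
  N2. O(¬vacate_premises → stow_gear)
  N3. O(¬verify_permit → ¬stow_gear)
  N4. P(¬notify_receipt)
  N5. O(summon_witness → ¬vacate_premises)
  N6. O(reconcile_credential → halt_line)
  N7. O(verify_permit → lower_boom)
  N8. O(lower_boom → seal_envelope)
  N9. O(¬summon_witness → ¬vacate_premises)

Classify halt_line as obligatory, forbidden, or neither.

Neither

Premise 6 is O(reconcile_credential → halt_line), but O(reconcile_credential) is not derivable from the premises, so it does not yield O(halt_line).
No premise or chain of K-axiom applications forces O(halt_line), and none forces O(¬halt_line). So halt_line is neither obligatory nor forbidden under these norms.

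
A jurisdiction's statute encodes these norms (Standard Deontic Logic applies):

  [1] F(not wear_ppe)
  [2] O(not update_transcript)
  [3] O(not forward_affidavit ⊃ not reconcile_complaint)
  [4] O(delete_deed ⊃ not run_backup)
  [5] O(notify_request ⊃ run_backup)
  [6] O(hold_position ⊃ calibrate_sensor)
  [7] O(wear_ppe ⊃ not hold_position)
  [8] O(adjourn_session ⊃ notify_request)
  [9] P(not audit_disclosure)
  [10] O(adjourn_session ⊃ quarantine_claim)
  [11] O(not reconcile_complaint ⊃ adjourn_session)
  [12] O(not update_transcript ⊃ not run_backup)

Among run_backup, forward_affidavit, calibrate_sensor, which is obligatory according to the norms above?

forward_affidavit

From premise 2 we have O(not update_transcript).
Premise 12 is O(not update_transcript ⊃ not run_backup); since O(not update_transcript), deontic closure gives O(not run_backup).
Premise 5 is O(notify_request ⊃ run_backup); contrapositively O(not run_backup ⊃ not notify_request). Since O(not run_backup) holds, K gives O(not notify_request).
Premise 8, O(adjourn_session ⊃ notify_request), contraposes to O(not notify_request ⊃ not adjourn_session); with O(not notify_request) we get O(not adjourn_session).
The contrapositive of premise 11 (O(not reconcile_complaint ⊃ adjourn_session)) is O(not adjourn_session ⊃ reconcile_complaint), and O(not adjourn_session) is already established, so O(reconcile_complaint).
The contrapositive of premise 3 (O(not forward_affidavit ⊃ not reconcile_complaint)) is O(reconcile_complaint ⊃ forward_affidavit), and O(reconcile_complaint) is already established, so O(forward_affidavit).
So O(forward_affidavit) holds — forward_affidavit is obligatory. None of the other listed options is made obligatory by any chain of premises.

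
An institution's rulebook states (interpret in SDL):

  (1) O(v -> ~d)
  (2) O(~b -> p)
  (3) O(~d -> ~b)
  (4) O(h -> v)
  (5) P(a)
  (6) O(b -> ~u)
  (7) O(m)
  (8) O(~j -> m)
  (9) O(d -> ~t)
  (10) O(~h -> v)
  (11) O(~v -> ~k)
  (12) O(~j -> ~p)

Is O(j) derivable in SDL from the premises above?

By case analysis on ~h: premise 10 gives O(~h -> v) and premise 4 gives O(h -> v), so O(v) either way.
From O(v) and premise 1, O(v -> ~d), we obtain O(~d).
Applying K to premise 3 (O(~d -> ~b)) and O(~d) yields O(~b).
From O(~b) and premise 2, O(~b -> p), we obtain O(p).
The contrapositive of premise 12 (O(~j -> ~p)) is O(p -> j), and O(p) is already established, so O(j).
Premises 5, 6, 7, 8, 9, 11 do not contribute to this derivation.
So O(j) follows.

Yes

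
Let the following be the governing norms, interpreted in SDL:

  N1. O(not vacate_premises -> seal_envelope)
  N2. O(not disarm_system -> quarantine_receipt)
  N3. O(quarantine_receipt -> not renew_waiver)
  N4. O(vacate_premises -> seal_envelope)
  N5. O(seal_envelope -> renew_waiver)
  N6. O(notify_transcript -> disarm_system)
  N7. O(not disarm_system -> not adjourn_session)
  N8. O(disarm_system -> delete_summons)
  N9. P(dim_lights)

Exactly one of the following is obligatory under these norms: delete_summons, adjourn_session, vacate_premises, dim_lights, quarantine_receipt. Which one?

Premises 1 and 4 are O(not vacate_premises -> seal_envelope) and O(vacate_premises -> seal_envelope); every ideal world satisfies not vacate_premises or vacate_premises, so in either case seal_envelope holds — hence O(seal_envelope).
Premise 5 is O(seal_envelope -> renew_waiver); since O(seal_envelope), deontic closure gives O(renew_waiver).
Premise 3, O(quarantine_receipt -> not renew_waiver), contraposes to O(renew_waiver -> not quarantine_receipt); with O(renew_waiver) we get O(not quarantine_receipt).
The contrapositive of premise 2 (O(not disarm_system -> quarantine_receipt)) is O(not quarantine_receipt -> disarm_system), and O(not quarantine_receipt) is already established, so O(disarm_system).
Premise 8 is O(disarm_system -> delete_summons); since O(disarm_system), deontic closure gives O(delete_summons).
So O(delete_summons) holds — delete_summons is obligatory. None of the other listed options is made obligatory by any chain of premises.

delete_summons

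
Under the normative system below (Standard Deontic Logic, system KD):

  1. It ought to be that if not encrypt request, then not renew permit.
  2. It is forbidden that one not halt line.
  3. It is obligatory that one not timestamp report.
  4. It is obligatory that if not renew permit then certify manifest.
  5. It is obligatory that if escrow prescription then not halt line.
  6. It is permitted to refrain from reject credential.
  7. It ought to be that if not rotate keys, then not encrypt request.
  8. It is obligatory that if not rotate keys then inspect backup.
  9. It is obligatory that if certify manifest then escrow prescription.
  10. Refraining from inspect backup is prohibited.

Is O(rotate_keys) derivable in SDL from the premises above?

Premise 2, F(¬halt_line), is equivalent to O(halt_line).
Premise 5, O(escrow_prescription → ¬halt_line), contraposes to O(halt_line → ¬escrow_prescription); with O(halt_line) we get O(¬escrow_prescription).
Premise 9, O(certify_manifest → escrow_prescription), contraposes to O(¬escrow_prescription → ¬certify_manifest); with O(¬escrow_prescription) we get O(¬certify_manifest).
The contrapositive of premise 4 (O(¬renew_permit → certify_manifest)) is O(¬certify_manifest → renew_permit), and O(¬certify_manifest) is already established, so O(renew_permit).
Premise 1 is O(¬encrypt_request → ¬renew_permit); contrapositively O(renew_permit → encrypt_request). Since O(renew_permit) holds, K gives O(encrypt_request).
Premise 7, O(¬rotate_keys → ¬encrypt_request), contraposes to O(encrypt_request → rotate_keys); with O(encrypt_request) we get O(rotate_keys).
Premises 3, 6, 8, 10 do not contribute to this derivation.
So O(rotate_keys) follows.

Yes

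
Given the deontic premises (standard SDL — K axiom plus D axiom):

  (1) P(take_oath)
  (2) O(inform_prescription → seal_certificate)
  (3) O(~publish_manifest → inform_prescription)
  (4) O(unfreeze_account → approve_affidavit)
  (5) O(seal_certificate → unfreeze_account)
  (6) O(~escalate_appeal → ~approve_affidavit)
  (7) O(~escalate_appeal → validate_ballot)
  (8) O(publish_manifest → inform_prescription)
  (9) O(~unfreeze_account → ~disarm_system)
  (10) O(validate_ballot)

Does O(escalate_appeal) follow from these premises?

Yes

Premises 3 and 8 cover both cases: O(~publish_manifest → inform_prescription) and O(publish_manifest → inform_prescription). Since ~publish_manifest ∨ publish_manifest is a tautology, O(inform_prescription) follows.
Premise 2 is O(inform_prescription → seal_certificate); since O(inform_prescription), deontic closure gives O(seal_certificate).
Applying K to premise 5 (O(seal_certificate → unfreeze_account)) and O(seal_certificate) yields O(unfreeze_account).
Premise 4 is O(unfreeze_account → approve_affidavit); since O(unfreeze_account), deontic closure gives O(approve_affidavit).
Premise 6 is O(~escalate_appeal → ~approve_affidavit); contrapositively O(approve_affidavit → escalate_appeal). Since O(approve_affidavit) holds, K gives O(escalate_appeal).
Premises 1, 7, 9, 10 do not contribute to this derivation.
So O(escalate_appeal) follows.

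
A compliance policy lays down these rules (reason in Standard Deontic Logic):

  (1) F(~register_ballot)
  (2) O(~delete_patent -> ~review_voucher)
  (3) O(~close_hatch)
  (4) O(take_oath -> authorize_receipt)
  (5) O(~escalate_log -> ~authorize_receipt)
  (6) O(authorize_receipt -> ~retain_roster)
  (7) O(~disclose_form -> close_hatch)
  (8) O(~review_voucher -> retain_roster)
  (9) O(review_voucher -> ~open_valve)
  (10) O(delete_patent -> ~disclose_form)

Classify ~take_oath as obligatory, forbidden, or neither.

Obligatory

From premise 3 we have O(~close_hatch).
Premise 7 is O(~disclose_form -> close_hatch); contrapositively O(~close_hatch -> disclose_form). Since O(~close_hatch) holds, K gives O(disclose_form).
The contrapositive of premise 10 (O(delete_patent -> ~disclose_form)) is O(disclose_form -> ~delete_patent), and O(disclose_form) is already established, so O(~delete_patent).
With premise 2, O(~delete_patent -> ~review_voucher), the K-axiom yields O(~review_voucher).
With premise 8, O(~review_voucher -> retain_roster), the K-axiom yields O(retain_roster).
The contrapositive of premise 6 (O(authorize_receipt -> ~retain_roster)) is O(retain_roster -> ~authorize_receipt), and O(retain_roster) is already established, so O(~authorize_receipt).
The contrapositive of premise 4 (O(take_oath -> authorize_receipt)) is O(~authorize_receipt -> ~take_oath), and O(~authorize_receipt) is already established, so O(~take_oath).
Premises 1, 5, 9 do not contribute to this derivation.
Hence ~take_oath is obligatory.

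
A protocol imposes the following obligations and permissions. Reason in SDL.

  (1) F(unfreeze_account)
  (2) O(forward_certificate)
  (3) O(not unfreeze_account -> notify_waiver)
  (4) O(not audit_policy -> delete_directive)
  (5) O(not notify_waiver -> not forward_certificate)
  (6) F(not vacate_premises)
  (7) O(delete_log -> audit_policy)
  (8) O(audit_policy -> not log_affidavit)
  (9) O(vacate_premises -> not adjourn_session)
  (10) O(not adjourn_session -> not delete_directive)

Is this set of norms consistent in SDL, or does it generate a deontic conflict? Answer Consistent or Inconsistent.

Premise 5 is O(not notify_waiver -> not forward_certificate), but O(not notify_waiver) is not derivable from the premises, so it does not yield O(not forward_certificate).
So O(not forward_certificate) is not derivable, and the apparent clash with O(forward_certificate) does not arise.
A world satisfying every obligation exists (e.g. adjourn_session=false, audit_policy=true, delete_directive=false, delete_log=false, forward_certificate=true, log_affidavit=false, notify_waiver=true, unfreeze_account=false, vacate_premises=true); no atom is both obligatory and forbidden, so the set is consistent.

Consistent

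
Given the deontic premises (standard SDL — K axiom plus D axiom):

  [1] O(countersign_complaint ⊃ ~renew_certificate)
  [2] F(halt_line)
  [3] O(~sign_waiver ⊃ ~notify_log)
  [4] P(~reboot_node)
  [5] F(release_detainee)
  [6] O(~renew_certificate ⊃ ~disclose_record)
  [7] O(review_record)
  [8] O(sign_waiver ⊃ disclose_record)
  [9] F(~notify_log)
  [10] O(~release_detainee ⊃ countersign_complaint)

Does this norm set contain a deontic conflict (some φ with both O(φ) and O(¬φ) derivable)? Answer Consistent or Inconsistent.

Inconsistent

Premise 9 is F(~notify_log), i.e. O(notify_log).
Premise 3, O(~sign_waiver ⊃ ~notify_log), contraposes to O(notify_log ⊃ sign_waiver); with O(notify_log) we get O(sign_waiver).
From O(sign_waiver) and premise 8, O(sign_waiver ⊃ disclose_record), we obtain O(disclose_record).
Premise 6 is O(~renew_certificate ⊃ ~disclose_record); contrapositively O(disclose_record ⊃ renew_certificate). Since O(disclose_record) holds, K gives O(renew_certificate).
Premise 1 is O(countersign_complaint ⊃ ~renew_certificate); contrapositively O(renew_certificate ⊃ ~countersign_complaint). Since O(renew_certificate) holds, K gives O(~countersign_complaint).
Premise 10 is O(~release_detainee ⊃ countersign_complaint); contrapositively O(~countersign_complaint ⊃ release_detainee). Since O(~countersign_complaint) holds, K gives O(release_detainee).
Yet premise 5 is F(release_detainee), i.e. O(~release_detainee).
We now have both O(release_detainee) and O(~release_detainee) — release_detainee is simultaneously obligatory and forbidden, violating the D-axiom.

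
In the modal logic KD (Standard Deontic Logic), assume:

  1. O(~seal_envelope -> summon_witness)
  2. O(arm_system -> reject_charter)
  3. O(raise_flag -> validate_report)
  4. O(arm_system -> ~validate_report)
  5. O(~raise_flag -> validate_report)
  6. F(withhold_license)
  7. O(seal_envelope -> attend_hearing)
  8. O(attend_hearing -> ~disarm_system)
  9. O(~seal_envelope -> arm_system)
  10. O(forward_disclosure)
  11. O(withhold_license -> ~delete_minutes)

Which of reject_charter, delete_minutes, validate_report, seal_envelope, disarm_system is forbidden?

disarm_system

Premises 5 and 3 are O(~raise_flag -> validate_report) and O(raise_flag -> validate_report); every ideal world satisfies ~raise_flag or raise_flag, so in either case validate_report holds — hence O(validate_report).
Premise 4 is O(arm_system -> ~validate_report); contrapositively O(validate_report -> ~arm_system). Since O(validate_report) holds, K gives O(~arm_system).
Premise 9 is O(~seal_envelope -> arm_system); contrapositively O(~arm_system -> seal_envelope). Since O(~arm_system) holds, K gives O(seal_envelope).
Applying K to premise 7 (O(seal_envelope -> attend_hearing)) and O(seal_envelope) yields O(attend_hearing).
With premise 8, O(attend_hearing -> ~disarm_system), the K-axiom yields O(~disarm_system).
So O(~disarm_system) holds, i.e. disarm_system is forbidden. None of the other listed options is forbidden under the premises.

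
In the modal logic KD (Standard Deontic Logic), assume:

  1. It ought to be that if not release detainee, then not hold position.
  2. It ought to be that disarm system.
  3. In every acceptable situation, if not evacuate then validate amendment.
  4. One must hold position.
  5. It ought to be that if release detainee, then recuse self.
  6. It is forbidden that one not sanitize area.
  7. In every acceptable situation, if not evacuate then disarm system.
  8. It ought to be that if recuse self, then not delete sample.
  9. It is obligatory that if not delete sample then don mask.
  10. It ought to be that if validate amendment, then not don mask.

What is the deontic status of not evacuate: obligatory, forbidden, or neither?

Forbidden

From premise 4 we have O(hold_position).
Premise 1, O(¬release_detainee → ¬hold_position), contraposes to O(hold_position → release_detainee); with O(hold_position) we get O(release_detainee).
From O(release_detainee) and premise 5, O(release_detainee → recuse_self), we obtain O(recuse_self).
Applying K to premise 8 (O(recuse_self → ¬delete_sample)) and O(recuse_self) yields O(¬delete_sample).
Premise 9 is O(¬delete_sample → don_mask); since O(¬delete_sample), deontic closure gives O(don_mask).
The contrapositive of premise 10 (O(validate_amendment → ¬don_mask)) is O(don_mask → ¬validate_amendment), and O(don_mask) is already established, so O(¬validate_amendment).
Premise 3, O(¬evacuate → validate_amendment), contraposes to O(¬validate_amendment → evacuate); with O(¬validate_amendment) we get O(evacuate).
Premises 2, 6, 7 do not contribute to this derivation.
Thus O(evacuate), which is F(¬evacuate): ¬evacuate is forbidden.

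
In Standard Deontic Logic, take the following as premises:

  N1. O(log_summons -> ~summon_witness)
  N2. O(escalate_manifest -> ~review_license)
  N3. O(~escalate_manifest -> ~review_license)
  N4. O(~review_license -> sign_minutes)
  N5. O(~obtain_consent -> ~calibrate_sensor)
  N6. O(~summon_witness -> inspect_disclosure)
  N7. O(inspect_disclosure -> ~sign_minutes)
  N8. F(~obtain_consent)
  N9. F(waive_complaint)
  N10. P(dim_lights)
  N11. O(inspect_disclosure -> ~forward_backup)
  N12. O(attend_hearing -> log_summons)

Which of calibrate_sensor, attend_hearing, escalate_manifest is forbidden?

attend_hearing

By case analysis on ~escalate_manifest: premise 3 gives O(~escalate_manifest -> ~review_license) and premise 2 gives O(escalate_manifest -> ~review_license), so O(~review_license) either way.
From O(~review_license) and premise 4, O(~review_license -> sign_minutes), we obtain O(sign_minutes).
The contrapositive of premise 7 (O(inspect_disclosure -> ~sign_minutes)) is O(sign_minutes -> ~inspect_disclosure), and O(sign_minutes) is already established, so O(~inspect_disclosure).
Premise 6 is O(~summon_witness -> inspect_disclosure); contrapositively O(~inspect_disclosure -> summon_witness). Since O(~inspect_disclosure) holds, K gives O(summon_witness).
The contrapositive of premise 1 (O(log_summons -> ~summon_witness)) is O(summon_witness -> ~log_summons), and O(summon_witness) is already established, so O(~log_summons).
Premise 12 is O(attend_hearing -> log_summons); contrapositively O(~log_summons -> ~attend_hearing). Since O(~log_summons) holds, K gives O(~attend_hearing).
So O(~attend_hearing) holds, i.e. attend_hearing is forbidden. None of the other listed options is forbidden under the premises.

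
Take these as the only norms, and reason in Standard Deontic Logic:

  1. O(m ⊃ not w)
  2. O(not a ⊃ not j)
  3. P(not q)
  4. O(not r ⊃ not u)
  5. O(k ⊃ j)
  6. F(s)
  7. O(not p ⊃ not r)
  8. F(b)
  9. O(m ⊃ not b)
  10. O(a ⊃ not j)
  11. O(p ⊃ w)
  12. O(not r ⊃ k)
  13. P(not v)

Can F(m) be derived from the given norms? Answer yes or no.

Premises 10 and 2 cover both cases: O(a ⊃ not j) and O(not a ⊃ not j). Since a ∨ not a is a tautology, O(not j) follows.
The contrapositive of premise 5 (O(k ⊃ j)) is O(not j ⊃ not k), and O(not j) is already established, so O(not k).
Premise 12, O(not r ⊃ k), contraposes to O(not k ⊃ r); with O(not k) we get O(r).
Premise 7 is O(not p ⊃ not r); contrapositively O(r ⊃ p). Since O(r) holds, K gives O(p).
Premise 11 is O(p ⊃ w); since O(p), deontic closure gives O(w).
The contrapositive of premise 1 (O(m ⊃ not w)) is O(w ⊃ not m), and O(w) is already established, so O(not m).
Premises 3, 4, 6, 8, 9, 13 do not contribute to this derivation.
So O(not m) holds, i.e. F(m). The claim follows.

Yes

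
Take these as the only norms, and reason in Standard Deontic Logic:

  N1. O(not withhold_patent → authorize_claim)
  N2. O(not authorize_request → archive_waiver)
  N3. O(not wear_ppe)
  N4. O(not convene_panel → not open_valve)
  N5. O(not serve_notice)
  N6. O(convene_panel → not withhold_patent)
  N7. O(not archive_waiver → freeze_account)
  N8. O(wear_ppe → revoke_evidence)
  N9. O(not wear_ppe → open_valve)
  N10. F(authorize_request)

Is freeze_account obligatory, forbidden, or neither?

Neither

Premise 7 is O(not archive_waiver → freeze_account), but O(not archive_waiver) is not derivable from the premises, so it does not yield O(freeze_account).
No premise or chain of K-axiom applications forces O(freeze_account), and none forces O(not freeze_account). So freeze_account is neither obligatory nor forbidden under these norms.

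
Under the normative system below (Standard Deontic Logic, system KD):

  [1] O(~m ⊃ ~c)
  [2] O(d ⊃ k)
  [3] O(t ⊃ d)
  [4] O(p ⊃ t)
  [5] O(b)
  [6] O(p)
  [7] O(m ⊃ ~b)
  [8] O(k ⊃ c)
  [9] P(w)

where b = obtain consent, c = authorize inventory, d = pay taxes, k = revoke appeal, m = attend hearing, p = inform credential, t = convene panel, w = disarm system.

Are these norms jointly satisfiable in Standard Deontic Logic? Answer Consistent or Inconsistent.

Premise 6 gives O(p).
Applying K to premise 4 (O(p ⊃ t)) and O(p) yields O(t).
With premise 3, O(t ⊃ d), the K-axiom yields O(d).
From O(d) and premise 2, O(d ⊃ k), we obtain O(k).
From O(k) and premise 8, O(k ⊃ c), we obtain O(c).
Premise 1, O(~m ⊃ ~c), contraposes to O(c ⊃ m); with O(c) we get O(m).
From O(m) and premise 7, O(m ⊃ ~b), we obtain O(~b).
Yet premise 5 states O(b).
We now have both O(~b) and O(b) — b is simultaneously obligatory and forbidden, violating the D-axiom.

Inconsistent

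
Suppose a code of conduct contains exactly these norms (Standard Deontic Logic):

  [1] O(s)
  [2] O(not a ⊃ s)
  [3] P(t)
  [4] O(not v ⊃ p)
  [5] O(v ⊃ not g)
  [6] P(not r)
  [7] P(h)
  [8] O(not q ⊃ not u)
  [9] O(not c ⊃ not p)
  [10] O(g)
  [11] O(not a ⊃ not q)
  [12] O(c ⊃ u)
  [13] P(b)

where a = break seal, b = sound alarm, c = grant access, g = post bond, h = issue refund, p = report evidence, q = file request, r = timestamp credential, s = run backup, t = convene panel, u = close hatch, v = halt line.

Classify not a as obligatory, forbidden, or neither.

Premise 10 states O(g) outright.
Premise 5 is O(v ⊃ not g); contrapositively O(g ⊃ not v). Since O(g) holds, K gives O(not v).
With premise 4, O(not v ⊃ p), the K-axiom yields O(p).
The contrapositive of premise 9 (O(not c ⊃ not p)) is O(p ⊃ c), and O(p) is already established, so O(c).
With premise 12, O(c ⊃ u), the K-axiom yields O(u).
The contrapositive of premise 8 (O(not q ⊃ not u)) is O(u ⊃ q), and O(u) is already established, so O(q).
Premise 11, O(not a ⊃ not q), contraposes to O(q ⊃ a); with O(q) we get O(a).
Premises 1, 2, 3, 6, 7, 13 do not contribute to this derivation.
Thus O(a), which is F(not a): not a is forbidden.

Forbidden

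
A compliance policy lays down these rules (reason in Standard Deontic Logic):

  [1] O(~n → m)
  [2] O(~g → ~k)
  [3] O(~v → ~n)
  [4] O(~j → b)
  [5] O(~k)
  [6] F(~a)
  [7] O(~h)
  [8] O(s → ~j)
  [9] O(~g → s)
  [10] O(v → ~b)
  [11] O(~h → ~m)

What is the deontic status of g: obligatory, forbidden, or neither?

Premise 7 states O(~h) outright.
With premise 11, O(~h → ~m), the K-axiom yields O(~m).
Premise 1 is O(~n → m); contrapositively O(~m → n). Since O(~m) holds, K gives O(n).
Premise 3, O(~v → ~n), contraposes to O(n → v); with O(n) we get O(v).
Applying K to premise 10 (O(v → ~b)) and O(v) yields O(~b).
The contrapositive of premise 4 (O(~j → b)) is O(~b → j), and O(~b) is already established, so O(j).
Premise 8, O(s → ~j), contraposes to O(j → ~s); with O(j) we get O(~s).
Premise 9 is O(~g → s); contrapositively O(~s → g). Since O(~s) holds, K gives O(g).
Premises 2, 5, 6 do not contribute to this derivation.
Hence g is obligatory.

Obligatory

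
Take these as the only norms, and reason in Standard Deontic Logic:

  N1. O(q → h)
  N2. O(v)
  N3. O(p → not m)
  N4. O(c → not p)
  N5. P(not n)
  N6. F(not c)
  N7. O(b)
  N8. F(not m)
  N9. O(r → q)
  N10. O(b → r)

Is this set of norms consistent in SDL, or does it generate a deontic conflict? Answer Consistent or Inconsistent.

Premise 3 is O(p → not m), but O(p) is not derivable from the premises, so it does not yield O(not m).
So O(not m) is not derivable, and the apparent clash with O(m) does not arise.
A world satisfying every obligation exists (e.g. b=true, c=true, h=true, m=true, n=false, p=false, q=true, r=true, v=true); no atom is both obligatory and forbidden, so the set is consistent.

Consistent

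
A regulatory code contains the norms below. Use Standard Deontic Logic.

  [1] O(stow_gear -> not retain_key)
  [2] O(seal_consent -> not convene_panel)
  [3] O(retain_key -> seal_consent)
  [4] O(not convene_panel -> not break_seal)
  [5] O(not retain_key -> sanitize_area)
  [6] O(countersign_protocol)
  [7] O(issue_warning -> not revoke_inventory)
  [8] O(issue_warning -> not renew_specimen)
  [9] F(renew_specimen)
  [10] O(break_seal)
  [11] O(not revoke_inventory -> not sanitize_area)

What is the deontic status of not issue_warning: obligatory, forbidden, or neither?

From premise 10 we have O(break_seal).
Premise 4 is O(not convene_panel -> not break_seal); contrapositively O(break_seal -> convene_panel). Since O(break_seal) holds, K gives O(convene_panel).
Premise 2, O(seal_consent -> not convene_panel), contraposes to O(convene_panel -> not seal_consent); with O(convene_panel) we get O(not seal_consent).
The contrapositive of premise 3 (O(retain_key -> seal_consent)) is O(not seal_consent -> not retain_key), and O(not seal_consent) is already established, so O(not retain_key).
From O(not retain_key) and premise 5, O(not retain_key -> sanitize_area), we obtain O(sanitize_area).
The contrapositive of premise 11 (O(not revoke_inventory -> not sanitize_area)) is O(sanitize_area -> revoke_inventory), and O(sanitize_area) is already established, so O(revoke_inventory).
Premise 7, O(issue_warning -> not revoke_inventory), contraposes to O(revoke_inventory -> not issue_warning); with O(revoke_inventory) we get O(not issue_warning).
Premises 1, 6, 8, 9 do not contribute to this derivation.
Hence not issue_warning is obligatory.

Obligatory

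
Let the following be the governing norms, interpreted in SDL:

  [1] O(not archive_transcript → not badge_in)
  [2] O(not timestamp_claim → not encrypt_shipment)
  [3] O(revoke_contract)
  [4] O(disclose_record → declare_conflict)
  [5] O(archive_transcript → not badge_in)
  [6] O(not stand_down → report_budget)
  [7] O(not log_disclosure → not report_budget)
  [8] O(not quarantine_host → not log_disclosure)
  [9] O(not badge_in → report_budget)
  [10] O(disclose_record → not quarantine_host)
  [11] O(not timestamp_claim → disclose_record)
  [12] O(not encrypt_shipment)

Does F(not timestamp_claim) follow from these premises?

Yes

Premises 1 and 5 cover both cases: O(not archive_transcript → not badge_in) and O(archive_transcript → not badge_in). Since not archive_transcript ∨ archive_transcript is a tautology, O(not badge_in) follows.
Premise 9 is O(not badge_in → report_budget); since O(not badge_in), deontic closure gives O(report_budget).
The contrapositive of premise 7 (O(not log_disclosure → not report_budget)) is O(report_budget → log_disclosure), and O(report_budget) is already established, so O(log_disclosure).
Premise 8, O(not quarantine_host → not log_disclosure), contraposes to O(log_disclosure → quarantine_host); with O(log_disclosure) we get O(quarantine_host).
Premise 10, O(disclose_record → not quarantine_host), contraposes to O(quarantine_host → not disclose_record); with O(quarantine_host) we get O(not disclose_record).
Premise 11 is O(not timestamp_claim → disclose_record); contrapositively O(not disclose_record → timestamp_claim). Since O(not disclose_record) holds, K gives O(timestamp_claim).
Premises 2, 3, 4, 6, 12 do not contribute to this derivation.
So O(timestamp_claim) holds, i.e. F(not timestamp_claim). The claim follows.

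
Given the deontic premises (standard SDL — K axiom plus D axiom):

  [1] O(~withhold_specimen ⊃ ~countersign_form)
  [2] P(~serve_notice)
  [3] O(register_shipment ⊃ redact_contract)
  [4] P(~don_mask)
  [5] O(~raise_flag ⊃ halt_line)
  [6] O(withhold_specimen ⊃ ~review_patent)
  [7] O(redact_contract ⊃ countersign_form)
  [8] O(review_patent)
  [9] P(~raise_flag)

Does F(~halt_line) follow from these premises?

No

Premise 5 is O(~raise_flag ⊃ halt_line), but O(~raise_flag) is not derivable from the premises (the permission P(~raise_flag) asserts only ~O(raise_flag), not O(~raise_flag)), so it does not yield O(halt_line).
No other premise forces O(halt_line). An ideal world satisfying every premise can still have ~halt_line true, so F(~halt_line) is not derivable.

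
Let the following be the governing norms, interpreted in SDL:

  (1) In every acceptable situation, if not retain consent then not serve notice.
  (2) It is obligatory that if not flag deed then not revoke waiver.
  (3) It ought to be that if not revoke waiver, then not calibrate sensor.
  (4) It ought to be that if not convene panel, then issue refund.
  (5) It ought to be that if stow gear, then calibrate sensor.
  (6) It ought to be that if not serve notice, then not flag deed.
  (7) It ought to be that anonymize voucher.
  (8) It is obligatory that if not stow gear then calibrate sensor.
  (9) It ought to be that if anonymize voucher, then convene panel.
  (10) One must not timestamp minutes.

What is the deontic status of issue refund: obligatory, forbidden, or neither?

Premise 4 is O(¬convene_panel → issue_refund), but O(¬convene_panel) is not derivable from the premises, so it does not yield O(issue_refund).
No premise or chain of K-axiom applications forces O(issue_refund), and none forces O(¬issue_refund). So issue_refund is neither obligatory nor forbidden under these norms.

Neither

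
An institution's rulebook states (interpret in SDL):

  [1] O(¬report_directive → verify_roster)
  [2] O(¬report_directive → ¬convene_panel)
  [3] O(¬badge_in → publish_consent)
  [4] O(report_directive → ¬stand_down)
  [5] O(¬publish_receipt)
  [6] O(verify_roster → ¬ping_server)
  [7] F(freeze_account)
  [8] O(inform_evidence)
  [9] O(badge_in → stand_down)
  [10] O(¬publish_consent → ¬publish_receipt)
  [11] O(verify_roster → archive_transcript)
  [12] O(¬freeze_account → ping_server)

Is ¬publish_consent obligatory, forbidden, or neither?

Forbidden

F(freeze_account) at premise 7 means O(¬freeze_account).
Premise 12 is O(¬freeze_account → ping_server); since O(¬freeze_account), deontic closure gives O(ping_server).
The contrapositive of premise 6 (O(verify_roster → ¬ping_server)) is O(ping_server → ¬verify_roster), and O(ping_server) is already established, so O(¬verify_roster).
Premise 1, O(¬report_directive → verify_roster), contraposes to O(¬verify_roster → report_directive); with O(¬verify_roster) we get O(report_directive).
Applying K to premise 4 (O(report_directive → ¬stand_down)) and O(report_directive) yields O(¬stand_down).
Premise 9, O(badge_in → stand_down), contraposes to O(¬stand_down → ¬badge_in); with O(¬stand_down) we get O(¬badge_in).
From O(¬badge_in) and premise 3, O(¬badge_in → publish_consent), we obtain O(publish_consent).
Premises 2, 5, 8, 10, 11 do not contribute to this derivation.
Thus O(publish_consent), which is F(¬publish_consent): ¬publish_consent is forbidden.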